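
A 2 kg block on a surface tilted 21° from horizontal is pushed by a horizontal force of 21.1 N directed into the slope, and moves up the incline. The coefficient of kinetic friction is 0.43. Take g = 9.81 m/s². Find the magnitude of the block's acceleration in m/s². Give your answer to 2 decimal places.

0.77 m/s²

The horizontal push has components F cos 21° = 21.1 × 0.9336 = 19.699 N up the incline and F sin 21° = 21.1 × 0.3584 = 7.562 N pressing into the surface.
The normal force is therefore N = mg cos 21° + F sin 21° = 18.317 + 7.562 = 25.879 N, and kinetic friction down the slope is μN = 0.43 × 25.879 = 11.128 N.
Along the incline: F cos 21° − mg sin 21° − μN = ma, so 19.699 − 7.032 − 11.128 = 2 a, giving a = 0.7695 m/s².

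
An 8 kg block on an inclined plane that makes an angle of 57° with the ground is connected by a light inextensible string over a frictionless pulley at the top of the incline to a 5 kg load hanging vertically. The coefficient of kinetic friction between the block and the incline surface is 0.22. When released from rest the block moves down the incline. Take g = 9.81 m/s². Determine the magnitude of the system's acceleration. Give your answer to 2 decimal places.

For the block on the incline: the weight component along the slope is m₁g sin 57° = 8 × 9.81 × 0.8387 = 65.821 N and the normal force is N = m₁g cos 57° = 42.743 N.
Kinetic friction opposes the block's motion down the incline: f = μN = 0.22 × 42.743 = 9.403 N acting up the slope.
Newton's second law for the block (down-slope positive): 65.821 − 9.403 − T = 8 a. For the hanging load (upward positive): T − 5 × 9.81 = 5 a.
Adding the two equations eliminates T: 7.368 = 13 a, so a = 0.5668 m/s².

0.57 m/s²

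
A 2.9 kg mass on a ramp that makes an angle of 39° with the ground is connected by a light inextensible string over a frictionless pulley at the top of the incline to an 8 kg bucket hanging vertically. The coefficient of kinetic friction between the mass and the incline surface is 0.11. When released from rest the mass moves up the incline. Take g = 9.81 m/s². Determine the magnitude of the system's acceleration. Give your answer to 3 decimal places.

For the mass on the incline: the weight component along the slope is m₁g sin 39° = 2.9 × 9.81 × 0.6293 = 17.903 N and the normal force is N = m₁g cos 39° = 22.109 N.
Kinetic friction opposes the mass's motion up the incline: f = μN = 0.11 × 22.109 = 2.432 N acting down the slope.
Newton's second law for the mass (up-slope positive): T − 17.903 − 2.432 = 2.9 a. For the hanging bucket (downward positive): 8 × 9.81 − T = 8 a.
Adding the two equations eliminates T: 58.145 = 10.9 a, so a = 5.3344 m/s².

5.334 m/s²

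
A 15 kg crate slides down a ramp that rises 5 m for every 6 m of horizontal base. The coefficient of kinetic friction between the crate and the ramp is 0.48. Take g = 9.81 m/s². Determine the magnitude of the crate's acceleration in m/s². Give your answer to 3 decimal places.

Resolving the weight along the incline: the component pulling the crate down the slope is mg sin 39.81° = 15 × 9.81 × 0.6402 = 94.205 N, and the normal force is N = mg cos 39.81° = 15 × 9.81 × 0.7682 = 113.041 N.
Kinetic friction acts up the slope with magnitude f = μN = 0.48 × 113.041 = 54.260 N.
Net force along the incline is 94.205 − 54.260 = 39.945 N, so a = 39.945 / 15 = 2.6630 m/s².

2.663 m/s²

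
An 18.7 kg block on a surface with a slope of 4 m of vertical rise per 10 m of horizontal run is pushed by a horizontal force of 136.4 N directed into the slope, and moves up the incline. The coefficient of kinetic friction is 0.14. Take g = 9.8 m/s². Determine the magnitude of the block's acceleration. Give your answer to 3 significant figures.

1.48 m/s²

The horizontal push has components F cos 21.80° = 136.4 × 0.9285 = 126.647 N up the incline and F sin 21.80° = 136.4 × 0.3714 = 50.659 N pressing into the surface.
The normal force is therefore N = mg cos 21.80° + F sin 21.80° = 170.157 + 50.659 = 220.816 N, and kinetic friction down the slope is μN = 0.14 × 220.816 = 30.914 N.
Along the incline: F cos 21.80° − mg sin 21.80° − μN = ma, so 126.647 − 68.063 − 30.914 = 18.7 a, giving a = 1.4797 m/s².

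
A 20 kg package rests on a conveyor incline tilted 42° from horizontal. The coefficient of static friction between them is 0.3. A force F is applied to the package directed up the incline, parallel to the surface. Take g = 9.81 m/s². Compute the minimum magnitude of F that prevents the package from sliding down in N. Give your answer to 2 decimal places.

The normal force is N = mg cos 42° = 145.805 N. With F at its minimum the package is on the verge of sliding down, so static friction is at its maximum μ_s N = 0.3 × 145.805 = 43.742 N and acts up the slope.
Equilibrium along the incline: F + μ_s N = mg sin 42°, so F = 131.283 − 43.742 = 87.541 N.

87.54 N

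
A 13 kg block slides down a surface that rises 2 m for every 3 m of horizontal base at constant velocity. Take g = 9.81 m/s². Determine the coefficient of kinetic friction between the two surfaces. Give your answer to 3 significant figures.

At constant velocity the net force along the incline is zero: mg sin 33.69° = μ mg cos 33.69°.
So μ = tan 33.69° = 0.5547 / 0.8321 = 0.6666.

0.667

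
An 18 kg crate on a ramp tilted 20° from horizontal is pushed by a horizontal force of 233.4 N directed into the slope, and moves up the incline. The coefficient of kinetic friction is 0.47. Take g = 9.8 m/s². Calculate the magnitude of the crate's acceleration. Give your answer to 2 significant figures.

The horizontal push has components F cos 20° = 233.4 × 0.9397 = 219.326 N up the incline and F sin 20° = 233.4 × 0.3420 = 79.823 N pressing into the surface.
The normal force is therefore N = mg cos 20° + F sin 20° = 165.763 + 79.823 = 245.586 N, and kinetic friction down the slope is μN = 0.47 × 245.586 = 115.425 N.
Along the incline: F cos 20° − mg sin 20° − μN = ma, so 219.326 − 60.329 − 115.425 = 18 a, giving a = 2.4207 m/s².

2.4 m/s²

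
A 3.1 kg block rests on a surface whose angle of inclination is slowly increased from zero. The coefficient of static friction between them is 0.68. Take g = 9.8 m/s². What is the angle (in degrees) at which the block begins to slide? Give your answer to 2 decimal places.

34.22°

At the threshold of sliding, static friction is at its maximum μ_s N and exactly balances the weight component along the incline: mg sin θ = μ_s mg cos θ.
Hence tan θ = μ_s = 0.68, so θ = arctan(0.68) = 34.2157°.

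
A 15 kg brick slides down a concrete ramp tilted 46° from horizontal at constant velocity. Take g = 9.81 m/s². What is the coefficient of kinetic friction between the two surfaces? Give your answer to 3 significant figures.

1.04

At constant velocity the net force along the incline is zero: mg sin 46° = μ mg cos 46°.
So μ = tan 46° = 0.7193 / 0.6947 = 1.0354.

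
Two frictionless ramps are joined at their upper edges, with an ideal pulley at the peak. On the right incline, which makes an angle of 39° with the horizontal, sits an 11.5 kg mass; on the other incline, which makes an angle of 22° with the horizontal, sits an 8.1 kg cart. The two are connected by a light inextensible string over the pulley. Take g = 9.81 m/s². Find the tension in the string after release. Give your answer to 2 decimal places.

Resolve each weight along its own incline: the 11.5 kg mass has component 11.5 × 9.81 × sin 39° = 70.997 N down its slope, and the 8.1 kg mass has 8.1 × 9.81 × sin 22° = 29.767 N down its slope.
The 11.5 kg side's 70.997 N exceeds the other side's 29.767 N, so that mass slides down and the 8.1 kg mass slides up. Taking that direction as positive, Newton's second law for the whole system gives 70.997 − 29.767 = (11.5 + 8.1) a, so a = 41.230 / 19.6 = 2.1036 m/s².
For the 8.1 kg mass (up-slope positive): T − 29.767 = 8.1 × 2.1036, so T = 46.806 N.

46.81 N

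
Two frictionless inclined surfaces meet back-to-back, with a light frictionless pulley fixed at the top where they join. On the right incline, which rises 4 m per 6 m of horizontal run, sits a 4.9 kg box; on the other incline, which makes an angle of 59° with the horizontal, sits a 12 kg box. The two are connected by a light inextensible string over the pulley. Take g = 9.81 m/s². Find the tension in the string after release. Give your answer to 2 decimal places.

Resolve each weight along its own incline: the 4.9 kg mass has component 4.9 × 9.81 × sin 33.69° = 26.664 N down its slope, and the 12 kg mass has 12 × 9.81 × sin 59° = 100.906 N down its slope.
The 12 kg side's 100.906 N exceeds the other side's 26.664 N, so that mass slides down and the 4.9 kg mass slides up. Taking that direction as positive, Newton's second law for the whole system gives 100.906 − 26.664 = (4.9 + 12) a, so a = 74.242 / 16.9 = 4.3930 m/s².
For the 4.9 kg mass (up-slope positive): T − 26.664 = 4.9 × 4.3930, so T = 48.190 N.

48.19 N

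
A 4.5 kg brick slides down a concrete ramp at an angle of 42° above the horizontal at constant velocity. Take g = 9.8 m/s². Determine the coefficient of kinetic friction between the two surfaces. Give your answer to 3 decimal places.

At constant velocity the net force along the incline is zero: mg sin 42° = μ mg cos 42°.
So μ = tan 42° = 0.6691 / 0.7431 = 0.9004.

0.900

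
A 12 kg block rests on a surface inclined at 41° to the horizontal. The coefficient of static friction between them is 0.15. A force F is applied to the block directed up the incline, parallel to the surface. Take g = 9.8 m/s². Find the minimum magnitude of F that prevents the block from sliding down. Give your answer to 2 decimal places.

63.84 N

The normal force is N = mg cos 41° = 88.754 N. With F at its minimum the block is on the verge of sliding down, so static friction is at its maximum μ_s N = 0.15 × 88.754 = 13.313 N and acts up the slope.
Equilibrium along the incline: F + μ_s N = mg sin 41°, so F = 77.153 − 13.313 = 63.840 N.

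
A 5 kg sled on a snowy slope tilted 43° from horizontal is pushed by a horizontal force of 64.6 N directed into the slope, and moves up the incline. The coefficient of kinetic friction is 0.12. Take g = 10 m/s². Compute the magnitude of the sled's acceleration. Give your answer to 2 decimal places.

The horizontal push has components F cos 43° = 64.6 × 0.7314 = 47.248 N up the incline and F sin 43° = 64.6 × 0.6820 = 44.057 N pressing into the surface.
The normal force is therefore N = mg cos 43° + F sin 43° = 36.570 + 44.057 = 80.627 N, and kinetic friction down the slope is μN = 0.12 × 80.627 = 9.675 N.
Along the incline: F cos 43° − mg sin 43° − μN = ma, so 47.248 − 34.100 − 9.675 = 5 a, giving a = 0.6946 m/s².

0.69 m/s²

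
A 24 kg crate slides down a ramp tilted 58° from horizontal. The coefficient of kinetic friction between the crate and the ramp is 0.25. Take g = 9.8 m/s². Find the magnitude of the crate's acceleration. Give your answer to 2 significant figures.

7.0 m/s²

Resolving the weight along the incline: the component pulling the crate down the slope is mg sin 58° = 24 × 9.8 × 0.8480 = 199.450 N, and the normal force is N = mg cos 58° = 24 × 9.8 × 0.5299 = 124.632 N.
Kinetic friction acts up the slope with magnitude f = μN = 0.25 × 124.632 = 31.158 N.
Net force along the incline is 199.450 − 31.158 = 168.292 N, so a = 168.292 / 24 = 7.0122 m/s².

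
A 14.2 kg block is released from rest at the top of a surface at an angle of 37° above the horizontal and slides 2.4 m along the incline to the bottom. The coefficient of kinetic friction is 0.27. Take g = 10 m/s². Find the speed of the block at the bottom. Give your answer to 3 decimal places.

The weight component along the incline is mg sin 37° = 85.458 N and the normal force is N = mg cos 37° = 113.406 N.
Friction up the slope is f = μN = 0.27 × 113.406 = 30.620 N, so the net downslope force is 85.458 − 30.620 = 54.838 N and a = 54.838 / 14.2 = 3.8618 m/s².
Starting from rest over a distance of 2.4 m, v² = 2aL = 2 × 3.8618 × 2.4 = 18.5366, so v = 4.3054 m/s.

4.305 m/s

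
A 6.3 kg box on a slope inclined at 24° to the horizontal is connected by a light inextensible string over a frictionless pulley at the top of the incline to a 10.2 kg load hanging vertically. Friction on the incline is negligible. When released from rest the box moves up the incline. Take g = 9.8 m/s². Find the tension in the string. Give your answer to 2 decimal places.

For the box on the incline: the weight component along the slope is m₁g sin 24° = 6.3 × 9.8 × 0.4067 = 25.110 N and the normal force is N = m₁g cos 24° = 56.402 N.
Newton's second law for the box (up-slope positive): T − 25.110 = 6.3 a. For the hanging load (downward positive): 10.2 × 9.8 − T = 10.2 a.
Adding the two equations eliminates T: 74.850 = 16.5 a, so a = 4.5364 m/s².
Then from the hanging load's equation, T = 10.2 × (9.8 − 4.5364) = 53.689 N.

53.69 N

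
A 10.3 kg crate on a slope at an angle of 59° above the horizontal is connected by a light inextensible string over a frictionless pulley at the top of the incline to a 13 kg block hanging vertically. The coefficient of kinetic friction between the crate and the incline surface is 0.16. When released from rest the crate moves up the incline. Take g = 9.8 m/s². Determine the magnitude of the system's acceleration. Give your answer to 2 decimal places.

For the crate on the incline: the weight component along the slope is m₁g sin 59° = 10.3 × 9.8 × 0.8572 = 86.526 N and the normal force is N = m₁g cos 59° = 51.988 N.
Kinetic friction opposes the crate's motion up the incline: f = μN = 0.16 × 51.988 = 8.318 N acting down the slope.
Newton's second law for the crate (up-slope positive): T − 86.526 − 8.318 = 10.3 a. For the hanging block (downward positive): 13 × 9.8 − T = 13 a.
Adding the two equations eliminates T: 32.556 = 23.3 a, so a = 1.3973 m/s².

1.40 m/s²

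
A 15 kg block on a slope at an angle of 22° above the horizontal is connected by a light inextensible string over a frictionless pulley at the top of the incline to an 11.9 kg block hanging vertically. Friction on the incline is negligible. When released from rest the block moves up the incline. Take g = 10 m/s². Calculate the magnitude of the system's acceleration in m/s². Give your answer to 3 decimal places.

For the block on the incline: the weight component along the slope is m₁g sin 22° = 15 × 10 × 0.3746 = 56.190 N and the normal force is N = m₁g cos 22° = 139.078 N.
Newton's second law for the block (up-slope positive): T − 56.190 = 15 a. For the hanging block (downward positive): 11.9 × 10 − T = 11.9 a.
Adding the two equations eliminates T: 62.810 = 26.9 a, so a = 2.3349 m/s².

2.335 m/s²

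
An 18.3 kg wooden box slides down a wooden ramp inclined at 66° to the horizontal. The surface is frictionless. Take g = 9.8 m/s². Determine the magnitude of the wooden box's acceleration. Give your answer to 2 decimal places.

Resolving the weight along the incline: the component pulling the wooden box down the slope is mg sin 66° = 18.3 × 9.8 × 0.9135 = 163.827 N, and the normal force is N = mg cos 66° = 18.3 × 9.8 × 0.4067 = 72.938 N.
With no friction the net force along the incline is 163.827 N, so a = g sin 66° = 163.827 / 18.3 = 8.9523 m/s².

8.95 m/s²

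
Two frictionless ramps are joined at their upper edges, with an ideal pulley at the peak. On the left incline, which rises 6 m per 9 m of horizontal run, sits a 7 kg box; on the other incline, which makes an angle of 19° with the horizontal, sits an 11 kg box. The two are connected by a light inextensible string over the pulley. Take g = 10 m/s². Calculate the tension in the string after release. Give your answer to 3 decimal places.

Resolve each weight along its own incline: the 7 kg mass has component 7 × 10 × sin 33.69° = 38.829 N down its slope, and the 11 kg mass has 11 × 10 × sin 19° = 35.812 N down its slope.
The 7 kg side's 38.829 N exceeds the other side's 35.812 N, so that mass slides down and the 11 kg mass slides up. Taking that direction as positive, Newton's second law for the whole system gives 38.829 − 35.812 = (7 + 11) a, so a = 3.017 / 18 = 0.1676 m/s².
For the 11 kg mass (up-slope positive): T − 35.812 = 11 × 0.1676, so T = 37.656 N.

37.656 N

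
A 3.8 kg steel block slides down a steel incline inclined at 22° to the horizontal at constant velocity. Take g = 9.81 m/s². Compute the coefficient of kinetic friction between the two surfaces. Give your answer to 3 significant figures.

At constant velocity the net force along the incline is zero: mg sin 22° = μ mg cos 22°.
So μ = tan 22° = 0.3746 / 0.9272 = 0.4040.

0.404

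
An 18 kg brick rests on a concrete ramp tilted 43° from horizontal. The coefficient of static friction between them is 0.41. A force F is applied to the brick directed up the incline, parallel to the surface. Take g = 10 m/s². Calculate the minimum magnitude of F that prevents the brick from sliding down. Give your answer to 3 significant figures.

The normal force is N = mg cos 43° = 131.644 N. With F at its minimum the brick is on the verge of sliding down, so static friction is at its maximum μ_s N = 0.41 × 131.644 = 53.974 N and acts up the slope.
Equilibrium along the incline: F + μ_s N = mg sin 43°, so F = 122.760 − 53.974 = 68.786 N.

68.8 N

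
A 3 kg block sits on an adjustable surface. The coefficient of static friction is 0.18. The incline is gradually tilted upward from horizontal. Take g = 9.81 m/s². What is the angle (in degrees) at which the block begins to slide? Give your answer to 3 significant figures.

At the threshold of sliding, static friction is at its maximum μ_s N and exactly balances the weight component along the incline: mg sin θ = μ_s mg cos θ.
Hence tan θ = μ_s = 0.18, so θ = arctan(0.18) = 10.2040°.

10.2°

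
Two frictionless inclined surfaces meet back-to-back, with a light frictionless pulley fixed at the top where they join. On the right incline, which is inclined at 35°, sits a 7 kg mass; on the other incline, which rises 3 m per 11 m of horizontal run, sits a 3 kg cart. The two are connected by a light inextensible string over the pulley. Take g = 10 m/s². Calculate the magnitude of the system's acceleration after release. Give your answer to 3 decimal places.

3.226 m/s²

Resolve each weight along its own incline: the 7 kg mass has component 7 × 10 × sin 35° = 40.150 N down its slope, and the 3 kg mass has 3 × 10 × sin 15.26° = 7.894 N down its slope.
The 7 kg side's 40.150 N exceeds the other side's 7.894 N, so that mass slides down and the 3 kg mass slides up. Taking that direction as positive, Newton's second law for the whole system gives 40.150 − 7.894 = (7 + 3) a, so a = 32.256 / 10 = 3.2256 m/s².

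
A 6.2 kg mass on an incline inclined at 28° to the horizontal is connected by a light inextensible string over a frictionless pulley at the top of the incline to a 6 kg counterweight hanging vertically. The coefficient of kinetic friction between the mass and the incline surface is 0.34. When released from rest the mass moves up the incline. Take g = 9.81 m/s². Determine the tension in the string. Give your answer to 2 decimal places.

52.94 N

For the mass on the incline: the weight component along the slope is m₁g sin 28° = 6.2 × 9.81 × 0.4695 = 28.556 N and the normal force is N = m₁g cos 28° = 53.703 N.
Kinetic friction opposes the mass's motion up the incline: f = μN = 0.34 × 53.703 = 18.259 N acting down the slope.
Newton's second law for the mass (up-slope positive): T − 28.556 − 18.259 = 6.2 a. For the hanging counterweight (downward positive): 6 × 9.81 − T = 6 a.
Adding the two equations eliminates T: 12.045 = 12.2 a, so a = 0.9873 m/s².
Then from the hanging counterweight's equation, T = 6 × (9.81 − 0.9873) = 52.936 N.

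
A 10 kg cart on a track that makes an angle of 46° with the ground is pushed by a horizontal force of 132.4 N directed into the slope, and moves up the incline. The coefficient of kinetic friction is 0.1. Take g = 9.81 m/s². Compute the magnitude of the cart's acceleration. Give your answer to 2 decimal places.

0.51 m/s²

The horizontal push has components F cos 46° = 132.4 × 0.6947 = 91.978 N up the incline and F sin 46° = 132.4 × 0.7193 = 95.235 N pressing into the surface.
The normal force is therefore N = mg cos 46° + F sin 46° = 68.150 + 95.235 = 163.385 N, and kinetic friction down the slope is μN = 0.1 × 163.385 = 16.338 N.
Along the incline: F cos 46° − mg sin 46° − μN = ma, so 91.978 − 70.563 − 16.338 = 10 a, giving a = 0.5077 m/s².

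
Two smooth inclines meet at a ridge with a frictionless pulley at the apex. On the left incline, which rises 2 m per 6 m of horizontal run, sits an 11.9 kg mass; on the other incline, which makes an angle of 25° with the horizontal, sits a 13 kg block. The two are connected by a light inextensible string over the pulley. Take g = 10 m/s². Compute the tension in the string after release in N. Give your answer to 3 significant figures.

Resolve each weight along its own incline: the 11.9 kg mass has component 11.9 × 10 × sin 18.43° = 37.631 N down its slope, and the 13 kg mass has 13 × 10 × sin 25° = 54.940 N down its slope.
The 13 kg side's 54.940 N exceeds the other side's 37.631 N, so that mass slides down and the 11.9 kg mass slides up. Taking that direction as positive, Newton's second law for the whole system gives 54.940 − 37.631 = (11.9 + 13) a, so a = 17.309 / 24.9 = 0.6951 m/s².
For the 11.9 kg mass (up-slope positive): T − 37.631 = 11.9 × 0.6951, so T = 45.903 N.

45.9 N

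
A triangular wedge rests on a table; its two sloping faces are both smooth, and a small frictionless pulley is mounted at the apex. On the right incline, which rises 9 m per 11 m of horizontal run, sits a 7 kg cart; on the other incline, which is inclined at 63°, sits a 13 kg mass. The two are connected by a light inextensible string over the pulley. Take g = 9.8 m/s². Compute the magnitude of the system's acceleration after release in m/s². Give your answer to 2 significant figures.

3.5 m/s²

Resolve each weight along its own incline: the 7 kg mass has component 7 × 9.8 × sin 39.29° = 43.440 N down its slope, and the 13 kg mass has 13 × 9.8 × sin 63° = 113.514 N down its slope.
The 13 kg side's 113.514 N exceeds the other side's 43.440 N, so that mass slides down and the 7 kg mass slides up. Taking that direction as positive, Newton's second law for the whole system gives 113.514 − 43.440 = (7 + 13) a, so a = 70.074 / 20 = 3.5037 m/s².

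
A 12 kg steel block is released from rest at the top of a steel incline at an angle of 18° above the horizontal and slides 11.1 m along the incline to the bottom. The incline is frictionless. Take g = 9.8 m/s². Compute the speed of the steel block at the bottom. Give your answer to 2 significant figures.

8.2 m/s

The weight component along the incline is mg sin 18° = 36.340 N and the normal force is N = mg cos 18° = 111.844 N.
With no friction, a = g sin 18° = 3.0284 m/s².
Starting from rest over a distance of 11.1 m, v² = 2aL = 2 × 3.0284 × 11.1 = 67.2305, so v = 8.1994 m/s.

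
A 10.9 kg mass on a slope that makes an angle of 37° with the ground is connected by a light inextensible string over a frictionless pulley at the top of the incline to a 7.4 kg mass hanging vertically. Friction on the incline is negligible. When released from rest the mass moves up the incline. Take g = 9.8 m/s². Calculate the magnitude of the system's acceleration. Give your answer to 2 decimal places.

For the mass on the incline: the weight component along the slope is m₁g sin 37° = 10.9 × 9.8 × 0.6018 = 64.284 N and the normal force is N = m₁g cos 37° = 85.310 N.
Newton's second law for the mass (up-slope positive): T − 64.284 = 10.9 a. For the hanging mass (downward positive): 7.4 × 9.8 − T = 7.4 a.
Adding the two equations eliminates T: 8.236 = 18.3 a, so a = 0.4501 m/s².

0.45 m/s²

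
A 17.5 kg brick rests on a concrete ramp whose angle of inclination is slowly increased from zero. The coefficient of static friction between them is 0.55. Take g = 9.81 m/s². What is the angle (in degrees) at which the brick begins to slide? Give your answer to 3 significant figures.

At the threshold of sliding, static friction is at its maximum μ_s N and exactly balances the weight component along the incline: mg sin θ = μ_s mg cos θ.
Hence tan θ = μ_s = 0.55, so θ = arctan(0.55) = 28.8108°.

28.8°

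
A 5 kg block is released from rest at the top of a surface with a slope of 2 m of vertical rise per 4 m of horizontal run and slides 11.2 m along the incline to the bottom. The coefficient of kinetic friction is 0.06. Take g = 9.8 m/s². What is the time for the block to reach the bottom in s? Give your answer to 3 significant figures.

2.41 s

The weight component along the incline is mg sin 26.57° = 21.913 N and the normal force is N = mg cos 26.57° = 43.827 N.
Friction up the slope is f = μN = 0.06 × 43.827 = 2.630 N, so the net downslope force is 21.913 − 2.630 = 19.283 N and a = 19.283 / 5 = 3.8566 m/s².
Starting from rest, L = ½at², so t = √(2L/a) = √(2 × 11.2 / 3.8566) = 2.4100 s.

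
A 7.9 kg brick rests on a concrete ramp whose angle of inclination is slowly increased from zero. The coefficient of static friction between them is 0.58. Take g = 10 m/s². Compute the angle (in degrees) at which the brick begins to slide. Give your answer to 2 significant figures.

30°

At the threshold of sliding, static friction is at its maximum μ_s N and exactly balances the weight component along the incline: mg sin θ = μ_s mg cos θ.
Hence tan θ = μ_s = 0.58, so θ = arctan(0.58) = 30.1137°.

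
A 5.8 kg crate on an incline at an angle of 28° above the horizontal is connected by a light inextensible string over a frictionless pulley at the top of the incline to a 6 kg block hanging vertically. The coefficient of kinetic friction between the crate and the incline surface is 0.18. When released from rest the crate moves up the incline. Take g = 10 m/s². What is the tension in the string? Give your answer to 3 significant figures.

48.0 N

For the crate on the incline: the weight component along the slope is m₁g sin 28° = 5.8 × 10 × 0.4695 = 27.231 N and the normal force is N = m₁g cos 28° = 51.211 N.
Kinetic friction opposes the crate's motion up the incline: f = μN = 0.18 × 51.211 = 9.218 N acting down the slope.
Newton's second law for the crate (up-slope positive): T − 27.231 − 9.218 = 5.8 a. For the hanging block (downward positive): 6 × 10 − T = 6 a.
Adding the two equations eliminates T: 23.551 = 11.8 a, so a = 1.9958 m/s².
Then from the hanging block's equation, T = 6 × (10 − 1.9958) = 48.025 N.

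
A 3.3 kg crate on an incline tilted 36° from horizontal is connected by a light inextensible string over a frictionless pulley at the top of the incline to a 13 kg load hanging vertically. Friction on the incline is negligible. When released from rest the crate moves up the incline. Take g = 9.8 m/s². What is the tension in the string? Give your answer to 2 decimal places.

For the crate on the incline: the weight component along the slope is m₁g sin 36° = 3.3 × 9.8 × 0.5878 = 19.009 N and the normal force is N = m₁g cos 36° = 26.164 N.
Newton's second law for the crate (up-slope positive): T − 19.009 = 3.3 a. For the hanging load (downward positive): 13 × 9.8 − T = 13 a.
Adding the two equations eliminates T: 108.391 = 16.3 a, so a = 6.6498 m/s².
Then from the hanging load's equation, T = 13 × (9.8 − 6.6498) = 40.953 N.

40.95 N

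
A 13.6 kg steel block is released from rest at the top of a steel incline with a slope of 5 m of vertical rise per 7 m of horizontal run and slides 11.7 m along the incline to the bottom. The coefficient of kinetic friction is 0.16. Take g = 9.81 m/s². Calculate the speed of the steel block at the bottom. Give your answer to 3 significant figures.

10.2 m/s

The weight component along the incline is mg sin 35.54° = 77.546 N and the normal force is N = mg cos 35.54° = 108.565 N.
Friction up the slope is f = μN = 0.16 × 108.565 = 17.370 N, so the net downslope force is 77.546 − 17.370 = 60.176 N and a = 60.176 / 13.6 = 4.4247 m/s².
Starting from rest over a distance of 11.7 m, v² = 2aL = 2 × 4.4247 × 11.7 = 103.5380, so v = 10.1754 m/s.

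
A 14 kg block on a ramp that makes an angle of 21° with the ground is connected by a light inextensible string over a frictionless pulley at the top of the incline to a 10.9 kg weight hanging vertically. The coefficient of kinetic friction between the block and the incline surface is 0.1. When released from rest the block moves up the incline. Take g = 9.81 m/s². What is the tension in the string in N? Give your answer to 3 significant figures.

For the block on the incline: the weight component along the slope is m₁g sin 21° = 14 × 9.81 × 0.3584 = 49.223 N and the normal force is N = m₁g cos 21° = 128.218 N.
Kinetic friction opposes the block's motion up the incline: f = μN = 0.1 × 128.218 = 12.822 N acting down the slope.
Newton's second law for the block (up-slope positive): T − 49.223 − 12.822 = 14 a. For the hanging weight (downward positive): 10.9 × 9.81 − T = 10.9 a.
Adding the two equations eliminates T: 44.884 = 24.9 a, so a = 1.8026 m/s².
Then from the hanging weight's equation, T = 10.9 × (9.81 − 1.8026) = 87.281 N.

87.3 N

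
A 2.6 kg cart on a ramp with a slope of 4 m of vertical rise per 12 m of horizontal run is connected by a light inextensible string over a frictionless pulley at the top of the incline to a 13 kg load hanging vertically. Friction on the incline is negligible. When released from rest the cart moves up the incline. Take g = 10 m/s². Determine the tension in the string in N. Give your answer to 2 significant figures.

For the cart on the incline: the weight component along the slope is m₁g sin 18.43° = 2.6 × 10 × 0.3162 = 8.221 N and the normal force is N = m₁g cos 18.43° = 24.666 N.
Newton's second law for the cart (up-slope positive): T − 8.221 = 2.6 a. For the hanging load (downward positive): 13 × 10 − T = 13 a.
Adding the two equations eliminates T: 121.779 = 15.6 a, so a = 7.8063 m/s².
Then from the hanging load's equation, T = 13 × (10 − 7.8063) = 28.518 N.

29 N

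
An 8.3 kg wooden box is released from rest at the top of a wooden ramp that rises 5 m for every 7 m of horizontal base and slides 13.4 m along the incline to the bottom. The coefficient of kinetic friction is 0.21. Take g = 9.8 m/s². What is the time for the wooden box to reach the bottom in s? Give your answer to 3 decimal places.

2.582 s

The weight component along the incline is mg sin 35.54° = 47.278 N and the normal force is N = mg cos 35.54° = 66.189 N.
Friction up the slope is f = μN = 0.21 × 66.189 = 13.900 N, so the net downslope force is 47.278 − 13.900 = 33.378 N and a = 33.378 / 8.3 = 4.0214 m/s².
Starting from rest, L = ½at², so t = √(2L/a) = √(2 × 13.4 / 4.0214) = 2.5815 s.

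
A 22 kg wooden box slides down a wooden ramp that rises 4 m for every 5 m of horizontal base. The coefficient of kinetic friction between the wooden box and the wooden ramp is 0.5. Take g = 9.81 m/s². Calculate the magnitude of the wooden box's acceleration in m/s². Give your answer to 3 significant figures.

Resolving the weight along the incline: the component pulling the wooden box down the slope is mg sin 38.66° = 22 × 9.81 × 0.6247 = 134.823 N, and the normal force is N = mg cos 38.66° = 22 × 9.81 × 0.7809 = 168.534 N.
Kinetic friction acts up the slope with magnitude f = μN = 0.5 × 168.534 = 84.267 N.
Net force along the incline is 134.823 − 84.267 = 50.556 N, so a = 50.556 / 22 = 2.2980 m/s².

2.30 m/s²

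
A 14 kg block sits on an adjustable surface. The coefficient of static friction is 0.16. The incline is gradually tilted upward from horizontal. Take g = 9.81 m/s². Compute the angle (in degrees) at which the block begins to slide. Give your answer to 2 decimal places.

9.09°

At the threshold of sliding, static friction is at its maximum μ_s N and exactly balances the weight component along the incline: mg sin θ = μ_s mg cos θ.
Hence tan θ = μ_s = 0.16, so θ = arctan(0.16) = 9.0903°.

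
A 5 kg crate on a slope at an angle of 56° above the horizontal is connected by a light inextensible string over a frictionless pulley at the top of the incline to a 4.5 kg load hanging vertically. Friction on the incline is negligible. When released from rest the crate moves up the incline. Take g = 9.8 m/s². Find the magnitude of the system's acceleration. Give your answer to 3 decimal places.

0.366 m/s²

For the crate on the incline: the weight component along the slope is m₁g sin 56° = 5 × 9.8 × 0.8290 = 40.621 N and the normal force is N = m₁g cos 56° = 27.400 N.
Newton's second law for the crate (up-slope positive): T − 40.621 = 5 a. For the hanging load (downward positive): 4.5 × 9.8 − T = 4.5 a.
Adding the two equations eliminates T: 3.479 = 9.5 a, so a = 0.3662 m/s².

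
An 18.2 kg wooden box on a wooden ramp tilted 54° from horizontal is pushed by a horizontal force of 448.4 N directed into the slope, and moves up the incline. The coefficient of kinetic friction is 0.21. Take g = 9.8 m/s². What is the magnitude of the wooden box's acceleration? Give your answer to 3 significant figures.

1.16 m/s²

The horizontal push has components F cos 54° = 448.4 × 0.5878 = 263.570 N up the incline and F sin 54° = 448.4 × 0.8090 = 362.756 N pressing into the surface.
The normal force is therefore N = mg cos 54° + F sin 54° = 104.840 + 362.756 = 467.596 N, and kinetic friction down the slope is μN = 0.21 × 467.596 = 98.195 N.
Along the incline: F cos 54° − mg sin 54° − μN = ma, so 263.570 − 144.293 − 98.195 = 18.2 a, giving a = 1.1584 m/s².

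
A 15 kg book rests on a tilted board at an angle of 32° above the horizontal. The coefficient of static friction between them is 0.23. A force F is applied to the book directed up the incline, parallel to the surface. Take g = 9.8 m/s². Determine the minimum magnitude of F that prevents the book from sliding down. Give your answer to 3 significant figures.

The normal force is N = mg cos 32° = 124.663 N. With F at its minimum the book is on the verge of sliding down, so static friction is at its maximum μ_s N = 0.23 × 124.663 = 28.672 N and acts up the slope.
Equilibrium along the incline: F + μ_s N = mg sin 32°, so F = 77.898 − 28.672 = 49.226 N.

49.2 N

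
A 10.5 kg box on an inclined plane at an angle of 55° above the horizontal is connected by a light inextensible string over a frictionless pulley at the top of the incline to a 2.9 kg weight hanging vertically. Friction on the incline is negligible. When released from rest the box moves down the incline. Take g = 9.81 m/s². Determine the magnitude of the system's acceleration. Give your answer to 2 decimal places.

4.17 m/s²

For the box on the incline: the weight component along the slope is m₁g sin 55° = 10.5 × 9.81 × 0.8192 = 84.382 N and the normal force is N = m₁g cos 55° = 59.081 N.
Newton's second law for the box (down-slope positive): 84.382 − T = 10.5 a. For the hanging weight (upward positive): T − 2.9 × 9.81 = 2.9 a.
Adding the two equations eliminates T: 55.933 = 13.4 a, so a = 4.1741 m/s².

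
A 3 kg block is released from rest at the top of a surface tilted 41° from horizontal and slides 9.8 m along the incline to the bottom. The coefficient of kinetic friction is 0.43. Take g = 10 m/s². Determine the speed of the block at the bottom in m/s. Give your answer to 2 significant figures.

The weight component along the incline is mg sin 41° = 19.682 N and the normal force is N = mg cos 41° = 22.641 N.
Friction up the slope is f = μN = 0.43 × 22.641 = 9.736 N, so the net downslope force is 19.682 − 9.736 = 9.946 N and a = 9.946 / 3 = 3.3153 m/s².
Starting from rest over a distance of 9.8 m, v² = 2aL = 2 × 3.3153 × 9.8 = 64.9799, so v = 8.0610 m/s.

8.1 m/s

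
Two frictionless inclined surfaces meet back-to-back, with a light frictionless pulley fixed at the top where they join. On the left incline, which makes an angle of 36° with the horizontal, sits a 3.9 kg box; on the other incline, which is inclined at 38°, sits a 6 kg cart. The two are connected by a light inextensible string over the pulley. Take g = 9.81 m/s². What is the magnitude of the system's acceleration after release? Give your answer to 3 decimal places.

1.389 m/s²

Resolve each weight along its own incline: the 3.9 kg mass has component 3.9 × 9.81 × sin 36° = 22.488 N down its slope, and the 6 kg mass has 6 × 9.81 × sin 38° = 36.238 N down its slope.
The 6 kg side's 36.238 N exceeds the other side's 22.488 N, so that mass slides down and the 3.9 kg mass slides up. Taking that direction as positive, Newton's second law for the whole system gives 36.238 − 22.488 = (3.9 + 6) a, so a = 13.750 / 9.9 = 1.3889 m/s².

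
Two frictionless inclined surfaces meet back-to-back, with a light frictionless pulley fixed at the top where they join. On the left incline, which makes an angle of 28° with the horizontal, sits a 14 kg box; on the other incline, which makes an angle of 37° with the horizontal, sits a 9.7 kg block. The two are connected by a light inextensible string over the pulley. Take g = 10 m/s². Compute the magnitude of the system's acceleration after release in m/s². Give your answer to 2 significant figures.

0.31 m/s²

Resolve each weight along its own incline: the 14 kg mass has component 14 × 10 × sin 28° = 65.726 N down its slope, and the 9.7 kg mass has 9.7 × 10 × sin 37° = 58.376 N down its slope.
The 14 kg side's 65.726 N exceeds the other side's 58.376 N, so that mass slides down and the 9.7 kg mass slides up. Taking that direction as positive, Newton's second law for the whole system gives 65.726 − 58.376 = (14 + 9.7) a, so a = 7.350 / 23.7 = 0.3101 m/s².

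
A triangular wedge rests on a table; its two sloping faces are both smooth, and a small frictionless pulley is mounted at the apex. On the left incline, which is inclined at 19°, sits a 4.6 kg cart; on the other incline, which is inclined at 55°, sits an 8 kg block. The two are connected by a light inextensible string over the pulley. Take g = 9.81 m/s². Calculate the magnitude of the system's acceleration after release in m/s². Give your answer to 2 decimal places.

Resolve each weight along its own incline: the 4.6 kg mass has component 4.6 × 9.81 × sin 19° = 14.692 N down its slope, and the 8 kg mass has 8 × 9.81 × sin 55° = 64.287 N down its slope.
The 8 kg side's 64.287 N exceeds the other side's 14.692 N, so that mass slides down and the 4.6 kg mass slides up. Taking that direction as positive, Newton's second law for the whole system gives 64.287 − 14.692 = (4.6 + 8) a, so a = 49.595 / 12.6 = 3.9361 m/s².

3.94 m/s²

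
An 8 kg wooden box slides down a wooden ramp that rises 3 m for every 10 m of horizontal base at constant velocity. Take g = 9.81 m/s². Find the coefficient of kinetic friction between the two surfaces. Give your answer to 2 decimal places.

0.30

At constant velocity the net force along the incline is zero: mg sin 16.70° = μ mg cos 16.70°.
So μ = tan 16.70° = 0.2873 / 0.9578 = 0.3000.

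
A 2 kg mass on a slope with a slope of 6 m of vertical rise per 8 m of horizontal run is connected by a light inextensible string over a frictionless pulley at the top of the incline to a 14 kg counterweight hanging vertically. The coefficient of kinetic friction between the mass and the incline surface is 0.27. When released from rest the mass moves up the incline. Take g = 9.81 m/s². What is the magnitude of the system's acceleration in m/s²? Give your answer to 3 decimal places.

7.583 m/s²

For the mass on the incline: the weight component along the slope is m₁g sin 36.87° = 2 × 9.81 × 0.6000 = 11.772 N and the normal force is N = m₁g cos 36.87° = 15.696 N.
Kinetic friction opposes the mass's motion up the incline: f = μN = 0.27 × 15.696 = 4.238 N acting down the slope.
Newton's second law for the mass (up-slope positive): T − 11.772 − 4.238 = 2 a. For the hanging counterweight (downward positive): 14 × 9.81 − T = 14 a.
Adding the two equations eliminates T: 121.330 = 16 a, so a = 7.5831 m/s².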